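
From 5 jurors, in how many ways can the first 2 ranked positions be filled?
P(5,2) = 5!/(5-2)! = 20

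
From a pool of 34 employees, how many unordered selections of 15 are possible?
C(34,15) = 34!/(15!×19!) = 1855967520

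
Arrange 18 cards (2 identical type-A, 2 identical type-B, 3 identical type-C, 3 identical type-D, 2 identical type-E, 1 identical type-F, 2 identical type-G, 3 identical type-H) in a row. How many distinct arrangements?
18! / (2! × 2! × 3! × 3! × 2! × 1! × 2! × 3!) = 1852538688000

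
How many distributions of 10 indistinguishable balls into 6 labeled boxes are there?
C(10+6-1, 6-1) = C(15, 5) = 3003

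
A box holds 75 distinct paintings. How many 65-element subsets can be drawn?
C(75,65) = 75!/(65!×10!) = 828931106355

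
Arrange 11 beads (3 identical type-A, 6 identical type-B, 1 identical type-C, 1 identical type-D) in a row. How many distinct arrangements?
11! / (3! × 6! × 1! × 1!) = 9240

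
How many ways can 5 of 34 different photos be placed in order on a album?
P(34,5) = 34!/(34-5)! = 33390720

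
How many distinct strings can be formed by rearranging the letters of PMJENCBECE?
10! / (1! × 1! × 1! × 3! × 2! × 1! × 1!) = 302400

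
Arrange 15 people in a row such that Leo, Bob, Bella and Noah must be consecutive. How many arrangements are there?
Treat the 4 as one block: (15-4+1)! × 4! = 479001600 × 24 = 11496038400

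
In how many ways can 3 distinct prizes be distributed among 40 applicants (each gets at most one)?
P(40,3) = 40!/(40-3)! = 59280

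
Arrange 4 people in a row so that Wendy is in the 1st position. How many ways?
Fix one position: (4-1)! = 6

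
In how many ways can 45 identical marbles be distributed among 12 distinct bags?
C(45+12-1, 12-1) = C(56, 11) = 148902215280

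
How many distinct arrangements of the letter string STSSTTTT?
8! / (5! × 3!) = 56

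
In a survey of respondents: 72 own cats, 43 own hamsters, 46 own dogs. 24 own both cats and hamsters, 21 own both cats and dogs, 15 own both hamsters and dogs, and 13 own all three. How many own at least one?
|A∪B∪C| = 72+43+46-24-21-15+13 = 114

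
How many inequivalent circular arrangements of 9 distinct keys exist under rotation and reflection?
(9-1)!/2 = 40320/2 = 20160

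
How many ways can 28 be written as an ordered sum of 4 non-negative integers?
C(28+4-1, 4-1) = C(31, 3) = 4495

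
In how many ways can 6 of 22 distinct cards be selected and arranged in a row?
P(22,6) = 22!/(22-6)! = 53721360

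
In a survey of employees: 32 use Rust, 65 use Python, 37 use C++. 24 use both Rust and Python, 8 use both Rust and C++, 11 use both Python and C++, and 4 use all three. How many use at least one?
|A∪B∪C| = 32+65+37-24-8-11+4 = 95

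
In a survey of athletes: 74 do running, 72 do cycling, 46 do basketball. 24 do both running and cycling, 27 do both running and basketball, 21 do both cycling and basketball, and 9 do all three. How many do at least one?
|A∪B∪C| = 74+72+46-24-27-21+9 = 129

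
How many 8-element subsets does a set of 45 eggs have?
C(45,8) = 45!/(8!×37!) = 215553195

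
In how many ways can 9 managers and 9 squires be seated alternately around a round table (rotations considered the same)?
Fix one of the managers: (9-1)! ways for the remaining managers, × 9! ways for the squires = 40320 × 362880 = 14631321600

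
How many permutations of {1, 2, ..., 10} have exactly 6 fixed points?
Choose the 6 fixed points C(10,6) = 210, derange the rest: !4 = Σ_{j=0}^{4} (-1)^j·4!/j! = 24 - 24 + 12 - 4 + 1 = 9. Product = 210 × 9 = 1890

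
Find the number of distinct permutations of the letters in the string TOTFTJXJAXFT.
12! / (1! × 1! × 2! × 2! × 2! × 4!) = 2494800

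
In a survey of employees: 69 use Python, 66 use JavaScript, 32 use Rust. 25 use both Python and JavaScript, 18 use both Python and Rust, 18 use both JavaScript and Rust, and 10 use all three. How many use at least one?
|A∪B∪C| = 69+66+32-25-18-18+10 = 116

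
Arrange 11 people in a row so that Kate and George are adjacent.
Treat as block: (11-1)! × 2! = 3628800 × 2 = 7257600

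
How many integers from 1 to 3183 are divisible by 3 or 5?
⌊3183/3⌋ + ⌊3183/5⌋ - ⌊3183/15⌋ = 1061 + 636 - 212 = 1485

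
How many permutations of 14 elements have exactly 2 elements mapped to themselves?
Choose the 2 fixed points C(14,2) = 91, derange the rest: !12 = Σ_{j=0}^{12} (-1)^j·12!/j! = 479001600 - 479001600 + 239500800 - 79833600 + 19958400 - 3991680 + 665280 - 95040 + 11880 - 1320 + 132 - 12 + 1 = 176214841. Product = 91 × 176214841 = 16035550531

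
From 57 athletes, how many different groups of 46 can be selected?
C(57,46) = 57!/(46!×11!) = 184509266760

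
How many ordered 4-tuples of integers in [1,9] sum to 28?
Coefficient of x^28 in (x + x² + ... + x^9)^4. By inclusion-exclusion on dice exceeding 9: Σ_j (-1)^j C(4,j)·C(28-1-9j, 3) = C(4,0)·C(27,3) - C(4,1)·C(18,3) + C(4,2)·C(9,3) = 1·2925 - 4·816 + 6·84 = 165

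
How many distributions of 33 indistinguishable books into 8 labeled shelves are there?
C(33+8-1, 8-1) = C(40, 7) = 18643560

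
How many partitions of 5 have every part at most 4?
Let r_j(i) = number of partitions of i into parts ≤ j, for i = 0..5. r_1(i) = 1 for all i; r_j(i) = r_{j-1}(i) + r_j(i-j). Rows j = 2..4: ≤2: 1 1 2 2 3 3; ≤3: 1 1 2 3 4 5; ≤4: 1 1 2 3 5 6. r_4(5) = 6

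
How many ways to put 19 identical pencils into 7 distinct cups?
C(19+7-1, 7-1) = C(25, 6) = 177100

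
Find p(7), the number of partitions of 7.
Pentagonal recurrence p(n) = p(n-1) + p(n-2) - p(n-5) - p(n-7) + p(n-12) + p(n-15) - ... gives p(0..6) = 1, 1, 2, 3, 5, 7, 11. p(7) = p(6) + p(5) - p(2) - p(0) = 11 + 7 - 2 - 1 = 15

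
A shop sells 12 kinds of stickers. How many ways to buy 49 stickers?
C(49+12-1, 12-1) = C(60, 11) = 342700125300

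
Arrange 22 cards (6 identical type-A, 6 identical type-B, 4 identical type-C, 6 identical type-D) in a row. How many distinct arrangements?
22! / (6! × 6! × 4! × 6!) = 125475189840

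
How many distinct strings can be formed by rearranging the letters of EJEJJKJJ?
8! / (5! × 1! × 2!) = 168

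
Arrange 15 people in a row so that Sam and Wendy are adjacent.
Treat as block: (15-1)! × 2! = 87178291200 × 2 = 174356582400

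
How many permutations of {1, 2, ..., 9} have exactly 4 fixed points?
Choose the 4 fixed points C(9,4) = 126, derange the rest: !5 = Σ_{j=0}^{5} (-1)^j·5!/j! = 120 - 120 + 60 - 20 + 5 - 1 = 44. Product = 126 × 44 = 5544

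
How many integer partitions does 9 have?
Pentagonal recurrence p(n) = p(n-1) + p(n-2) - p(n-5) - p(n-7) + p(n-12) + p(n-15) - ... gives p(0..8) = 1, 1, 2, 3, 5, 7, 11, 15, 22. p(9) = p(8) + p(7) - p(4) - p(2) = 22 + 15 - 5 - 2 = 30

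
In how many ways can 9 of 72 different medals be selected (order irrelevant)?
C(72,9) = 72!/(9!×63!) = 85113005120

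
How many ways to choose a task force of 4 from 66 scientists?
C(66,4) = 66!/(4!×62!) = 720720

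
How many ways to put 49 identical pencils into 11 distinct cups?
C(49+11-1, 11-1) = C(59, 10) = 62828356305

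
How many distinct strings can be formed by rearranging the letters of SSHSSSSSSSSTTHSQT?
17! / (2! × 11! × 1! × 3!) = 742560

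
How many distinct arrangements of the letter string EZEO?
4! / (2! × 1! × 1!) = 12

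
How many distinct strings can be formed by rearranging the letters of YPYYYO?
6! / (4! × 1! × 1!) = 30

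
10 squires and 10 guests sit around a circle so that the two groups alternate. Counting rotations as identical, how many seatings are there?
Fix one of the squires: (10-1)! ways for the remaining squires, × 10! ways for the guests = 362880 × 3628800 = 1316818944000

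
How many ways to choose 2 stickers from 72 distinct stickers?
C(72,2) = 72!/(2!×70!) = 2556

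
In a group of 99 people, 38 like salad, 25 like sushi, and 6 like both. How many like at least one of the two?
|A∪B| = |A| + |B| - |A∩B| = 38 + 25 - 6 = 57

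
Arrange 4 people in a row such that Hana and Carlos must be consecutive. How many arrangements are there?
Treat the 2 as one block: (4-2+1)! × 2! = 6 × 2 = 12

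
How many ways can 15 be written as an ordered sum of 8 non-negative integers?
C(15+8-1, 8-1) = C(22, 7) = 170544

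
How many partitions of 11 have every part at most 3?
Let r_j(i) = number of partitions of i into parts ≤ j, for i = 0..11. r_1(i) = 1 for all i; r_j(i) = r_{j-1}(i) + r_j(i-j). Rows j = 2..3: ≤2: 1 1 2 2 3 3 4 4 5 5 6 6; ≤3: 1 1 2 3 4 5 7 8 10 12 14 16. r_3(11) = 16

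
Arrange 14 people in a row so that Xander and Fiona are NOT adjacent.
Total - adjacent = 14! - (14-1)!×2 = 87178291200 - 12454041600 = 74724249600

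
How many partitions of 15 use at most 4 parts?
By conjugation, equals partitions of 15 into parts ≤ 4. Let r_j(i) = number of partitions of i into parts ≤ j, for i = 0..15. r_1(i) = 1 for all i; r_j(i) = r_{j-1}(i) + r_j(i-j). Rows j = 2..4: ≤2: 1 1 2 2 3 3 4 4 5 5 6 6 7 7 8 8; ≤3: 1 1 2 3 4 5 7 8 10 12 14 16 19 21 24 27; ≤4: 1 1 2 3 5 6 9 11 15 18 23 27 34 39 47 54. r_4(15) = 54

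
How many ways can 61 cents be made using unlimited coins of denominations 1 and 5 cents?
Coefficient of x^61 in 1/(1-x^1) · 1/(1-x^5). Use j coins of 5 for j = 0..⌊61/5⌋ = 12, the rest in 1s: 12 + 1 = 13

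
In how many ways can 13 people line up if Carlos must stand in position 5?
Fix one position: (13-1)! = 479001600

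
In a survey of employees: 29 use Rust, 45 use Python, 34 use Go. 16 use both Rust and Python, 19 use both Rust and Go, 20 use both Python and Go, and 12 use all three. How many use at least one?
|A∪B∪C| = 29+45+34-16-19-20+12 = 65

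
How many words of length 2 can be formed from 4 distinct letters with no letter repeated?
P(4,2) = 4!/(4-2)! = 12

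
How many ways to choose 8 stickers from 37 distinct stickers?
C(37,8) = 37!/(8!×29!) = 38608020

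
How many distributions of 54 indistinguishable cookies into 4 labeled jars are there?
C(54+4-1, 4-1) = C(57, 3) = 29260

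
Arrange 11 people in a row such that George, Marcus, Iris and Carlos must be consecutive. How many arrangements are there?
Treat the 4 as one block: (11-4+1)! × 4! = 40320 × 24 = 967680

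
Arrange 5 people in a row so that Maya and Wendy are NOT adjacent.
Total - adjacent = 5! - (5-1)!×2 = 120 - 48 = 72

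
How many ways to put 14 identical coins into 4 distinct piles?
C(14+4-1, 4-1) = C(17, 3) = 680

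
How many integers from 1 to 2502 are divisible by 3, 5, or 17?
⌊2502/3⌋+⌊2502/5⌋+⌊2502/17⌋ - ⌊2502/15⌋-⌊2502/51⌋-⌊2502/85⌋ + ⌊2502/255⌋ = 834+500+147 - 166-49-29 + 9 = 1246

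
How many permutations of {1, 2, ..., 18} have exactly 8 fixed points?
Choose the 8 fixed points C(18,8) = 43758, derange the rest: !10 = Σ_{j=0}^{10} (-1)^j·10!/j! = 3628800 - 3628800 + 1814400 - 604800 + 151200 - 30240 + 5040 - 720 + 90 - 10 + 1 = 1334961. Product = 43758 × 1334961 = 58415223438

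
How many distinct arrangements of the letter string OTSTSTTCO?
9! / (2! × 2! × 4! × 1!) = 3780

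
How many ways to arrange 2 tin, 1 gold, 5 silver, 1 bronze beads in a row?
9! / (2! × 1! × 5! × 1!) = 1512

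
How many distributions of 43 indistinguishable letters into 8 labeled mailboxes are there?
C(43+8-1, 8-1) = C(50, 7) = 99884400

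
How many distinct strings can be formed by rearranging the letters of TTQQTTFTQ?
9! / (1! × 3! × 5!) = 504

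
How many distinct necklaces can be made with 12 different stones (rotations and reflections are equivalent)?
(12-1)!/2 = 39916800/2 = 19958400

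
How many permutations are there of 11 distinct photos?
11! = 39916800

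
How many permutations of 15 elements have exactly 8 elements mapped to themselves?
Choose the 8 fixed points C(15,8) = 6435, derange the rest: !7 = Σ_{j=0}^{7} (-1)^j·7!/j! = 5040 - 5040 + 2520 - 840 + 210 - 42 + 7 - 1 = 1854. Product = 6435 × 1854 = 11930490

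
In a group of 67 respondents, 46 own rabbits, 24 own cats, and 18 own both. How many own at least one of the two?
|A∪B| = |A| + |B| - |A∩B| = 46 + 24 - 18 = 52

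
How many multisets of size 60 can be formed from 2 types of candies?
C(60+2-1, 2-1) = C(61, 1) = 61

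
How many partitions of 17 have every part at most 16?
Let r_j(i) = number of partitions of i into parts ≤ j, for i = 0..17. r_1(i) = 1 for all i; r_j(i) = r_{j-1}(i) + r_j(i-j). Rows j = 2..16: ≤2: 1 1 2 2 3 3 4 4 5 5 6 6 7 7 8 8 9 9; ≤3: 1 1 2 3 4 5 7 8 10 12 14 16 19 21 24 27 30 33; ≤4: 1 1 2 3 5 6 9 11 15 18 23 27 34 39 47 54 64 72; ≤5: 1 1 2 3 5 7 10 13 18 23 30 37 47 57 70 84 101 119; ≤6: 1 1 2 3 5 7 11 14 20 26 35 44 58 71 90 110 136 163; ≤7: 1 1 2 3 5 7 11 15 21 28 38 49 65 82 105 131 164 201; ≤8: 1 1 2 3 5 7 11 15 22 29 40 52 70 89 116 146 186 230; ≤9: 1 1 2 3 5 7 11 15 22 30 41 54 73 94 123 157 201 252; ≤10: 1 1 2 3 5 7 11 15 22 30 42 55 75 97 128 164 212 267; ≤11: 1 1 2 3 5 7 11 15 22 30 42 56 76 99 131 169 219 278; ≤12: 1 1 2 3 5 7 11 15 22 30 42 56 77 100 133 172 224 285; ≤13: 1 1 2 3 5 7 11 15 22 30 42 56 77 101 134 174 227 290; ≤14: 1 1 2 3 5 7 11 15 22 30 42 56 77 101 135 175 229 293; ≤15: 1 1 2 3 5 7 11 15 22 30 42 56 77 101 135 176 230 295; ≤16: 1 1 2 3 5 7 11 15 22 30 42 56 77 101 135 176 231 296. r_16(17) = 296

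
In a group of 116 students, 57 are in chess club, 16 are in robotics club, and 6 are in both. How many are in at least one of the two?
|A∪B| = |A| + |B| - |A∩B| = 57 + 16 - 6 = 67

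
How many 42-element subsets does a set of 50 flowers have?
C(50,42) = 50!/(42!×8!) = 536878650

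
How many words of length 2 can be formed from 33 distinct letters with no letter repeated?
P(33,2) = 33!/(33-2)! = 1056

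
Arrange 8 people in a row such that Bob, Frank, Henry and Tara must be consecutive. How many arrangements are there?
Treat the 4 as one block: (8-4+1)! × 4! = 120 × 24 = 2880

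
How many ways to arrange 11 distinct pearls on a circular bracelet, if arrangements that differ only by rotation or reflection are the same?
(11-1)!/2 = 3628800/2 = 1814400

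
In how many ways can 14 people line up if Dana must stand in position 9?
Fix one position: (14-1)! = 6227020800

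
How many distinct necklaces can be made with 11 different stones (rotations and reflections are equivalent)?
(11-1)!/2 = 3628800/2 = 1814400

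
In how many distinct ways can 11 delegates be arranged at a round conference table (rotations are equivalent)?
Circular: fix one position, arrange the rest. (11-1)! = 3628800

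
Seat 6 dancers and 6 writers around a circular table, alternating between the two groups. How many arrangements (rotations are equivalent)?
Fix one of the dancers: (6-1)! ways for the remaining dancers, × 6! ways for the writers = 120 × 720 = 86400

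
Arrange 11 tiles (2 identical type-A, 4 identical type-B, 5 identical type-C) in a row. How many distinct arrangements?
11! / (2! × 4! × 5!) = 6930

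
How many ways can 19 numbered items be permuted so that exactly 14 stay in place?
Choose the 14 fixed points C(19,14) = 11628, derange the rest: !5 = Σ_{j=0}^{5} (-1)^j·5!/j! = 120 - 120 + 60 - 20 + 5 - 1 = 44. Product = 11628 × 44 = 511632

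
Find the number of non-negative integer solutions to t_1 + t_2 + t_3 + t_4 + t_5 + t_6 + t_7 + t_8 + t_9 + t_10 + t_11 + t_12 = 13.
C(13+12-1, 12-1) = C(24, 11) = 2496144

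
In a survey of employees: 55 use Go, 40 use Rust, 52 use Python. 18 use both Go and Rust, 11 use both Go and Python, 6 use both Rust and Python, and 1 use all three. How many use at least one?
|A∪B∪C| = 55+40+52-18-11-6+1 = 113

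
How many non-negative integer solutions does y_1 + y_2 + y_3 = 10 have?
C(10+3-1, 3-1) = C(12, 2) = 66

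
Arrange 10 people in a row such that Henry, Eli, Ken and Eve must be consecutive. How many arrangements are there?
Treat the 4 as one block: (10-4+1)! × 4! = 5040 × 24 = 120960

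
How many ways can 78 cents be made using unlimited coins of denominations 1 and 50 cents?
Coefficient of x^78 in 1/(1-x^1) · 1/(1-x^50). Use j coins of 50 for j = 0..⌊78/50⌋ = 1, the rest in 1s: 1 + 1 = 2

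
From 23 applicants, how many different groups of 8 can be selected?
C(23,8) = 23!/(8!×15!) = 490314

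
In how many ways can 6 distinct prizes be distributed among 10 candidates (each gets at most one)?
P(10,6) = 10!/(10-6)! = 151200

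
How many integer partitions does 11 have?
Pentagonal recurrence p(n) = p(n-1) + p(n-2) - p(n-5) - p(n-7) + p(n-12) + p(n-15) - ... gives p(0..10) = 1, 1, 2, 3, 5, 7, 11, 15, 22, 30, 42. p(11) = p(10) + p(9) - p(6) - p(4) = 42 + 30 - 11 - 5 = 56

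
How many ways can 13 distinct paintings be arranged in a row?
13! = 6227020800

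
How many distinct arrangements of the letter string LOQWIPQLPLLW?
12! / (2! × 2! × 1! × 2! × 4! × 1!) = 2494800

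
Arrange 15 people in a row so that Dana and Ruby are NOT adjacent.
Total - adjacent = 15! - (15-1)!×2 = 1307674368000 - 174356582400 = 1133317785600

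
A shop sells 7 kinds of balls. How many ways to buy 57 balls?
C(57+7-1, 7-1) = C(63, 6) = 67945521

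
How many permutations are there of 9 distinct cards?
9! = 362880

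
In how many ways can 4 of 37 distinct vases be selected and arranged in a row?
P(37,4) = 37!/(37-4)! = 1585080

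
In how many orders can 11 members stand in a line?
11! = 39916800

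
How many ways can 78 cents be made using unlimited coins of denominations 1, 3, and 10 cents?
Coefficient of x^78 in 1/(1-x^1) · 1/(1-x^3) · 1/(1-x^10). Case on j = number of 10-cent coins (j = 0..7); remainder r = 78 - 10j is made from {1,3} in ⌊r/3⌋+1 ways. r = 78, 68, 58, 48, 38, 28, 18, 8 → 27 + 23 + 20 + 17 + 13 + 10 + 7 + 3 = 120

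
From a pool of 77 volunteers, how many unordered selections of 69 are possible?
C(77,69) = 77!/(69!×8!) = 21042072975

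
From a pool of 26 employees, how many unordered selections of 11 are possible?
C(26,11) = 26!/(11!×15!) = 7726160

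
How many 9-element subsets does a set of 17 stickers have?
C(17,9) = 17!/(9!×8!) = 24310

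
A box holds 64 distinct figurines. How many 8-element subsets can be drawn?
C(64,8) = 64!/(8!×56!) = 4426165368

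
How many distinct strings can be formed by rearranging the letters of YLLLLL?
6! / (1! × 5!) = 6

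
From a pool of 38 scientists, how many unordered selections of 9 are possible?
C(38,9) = 38!/(9!×29!) = 163011640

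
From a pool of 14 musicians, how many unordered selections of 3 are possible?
C(14,3) = 14!/(3!×11!) = 364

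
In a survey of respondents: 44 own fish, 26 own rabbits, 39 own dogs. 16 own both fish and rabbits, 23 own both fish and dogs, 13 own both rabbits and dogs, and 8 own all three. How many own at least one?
|A∪B∪C| = 44+26+39-16-23-13+8 = 65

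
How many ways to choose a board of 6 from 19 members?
C(19,6) = 19!/(6!×13!) = 27132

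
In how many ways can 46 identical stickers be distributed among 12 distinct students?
C(46+12-1, 12-1) = C(57, 11) = 184509266760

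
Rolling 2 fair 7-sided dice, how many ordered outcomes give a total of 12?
Coefficient of x^12 in (x + x² + ... + x^7)^2. By inclusion-exclusion on dice exceeding 7: Σ_j (-1)^j C(2,j)·C(12-1-7j, 1) = C(2,0)·C(11,1) - C(2,1)·C(4,1) = 1·11 - 2·4 = 3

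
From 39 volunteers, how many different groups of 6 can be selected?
C(39,6) = 39!/(6!×33!) = 3262623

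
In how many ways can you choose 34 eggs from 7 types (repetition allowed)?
C(34+7-1, 7-1) = C(40, 6) = 3838380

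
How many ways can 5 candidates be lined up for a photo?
5! = 120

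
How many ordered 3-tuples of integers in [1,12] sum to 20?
Coefficient of x^20 in (x + x² + ... + x^12)^3. By inclusion-exclusion on dice exceeding 12: Σ_j (-1)^j C(3,j)·C(20-1-12j, 2) = C(3,0)·C(19,2) - C(3,1)·C(7,2) = 1·171 - 3·21 = 108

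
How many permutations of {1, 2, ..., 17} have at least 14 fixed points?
Exactly j fixed points: C(17,j)·!(17-j); sum over j ≥ 14 (derangement numbers via !m = (m-1)·(!(m-1) + !(m-2)): !0..!3 = 1, 0, 1, 2). Σ_{j=14}^{17} C(17,j)·!(17-j) = C(17,14)·!3 + C(17,15)·!2 + C(17,16)·!1 + C(17,17)·!0 = 680·2 + 136·1 + 17·0 + 1·1 = 1497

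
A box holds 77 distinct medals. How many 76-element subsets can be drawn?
C(77,76) = 77!/(76!×1!) = 77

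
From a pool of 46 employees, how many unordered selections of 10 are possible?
C(46,10) = 46!/(10!×36!) = 4076350421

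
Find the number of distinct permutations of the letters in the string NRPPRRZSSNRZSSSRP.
17! / (5! × 2! × 5! × 2! × 3!) = 1029188160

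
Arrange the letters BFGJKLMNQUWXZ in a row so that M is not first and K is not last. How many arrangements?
By inclusion-exclusion: 13! - 2×(13-1)! + (13-2)! = 6227020800 - 958003200 + 39916800 = 5308934400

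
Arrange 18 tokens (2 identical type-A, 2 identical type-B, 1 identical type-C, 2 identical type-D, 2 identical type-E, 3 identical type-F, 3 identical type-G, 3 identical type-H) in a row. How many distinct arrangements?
18! / (2! × 2! × 1! × 2! × 2! × 3! × 3! × 3!) = 1852538688000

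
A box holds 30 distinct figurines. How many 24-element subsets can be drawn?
C(30,24) = 30!/(24!×6!) = 593775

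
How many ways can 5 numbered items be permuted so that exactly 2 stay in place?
Choose the 2 fixed points C(5,2) = 10, derange the rest: !3 = Σ_{j=0}^{3} (-1)^j·3!/j! = 6 - 6 + 3 - 1 = 2. Product = 10 × 2 = 20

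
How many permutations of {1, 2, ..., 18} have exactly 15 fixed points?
Choose the 15 fixed points C(18,15) = 816, derange the rest: !3 = Σ_{j=0}^{3} (-1)^j·3!/j! = 6 - 6 + 3 - 1 = 2. Product = 816 × 2 = 1632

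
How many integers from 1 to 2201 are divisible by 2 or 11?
⌊2201/2⌋ + ⌊2201/11⌋ - ⌊2201/22⌋ = 1100 + 200 - 100 = 1200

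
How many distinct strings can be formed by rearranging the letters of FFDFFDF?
7! / (5! × 2!) = 21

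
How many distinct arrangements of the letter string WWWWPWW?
7! / (1! × 6!) = 7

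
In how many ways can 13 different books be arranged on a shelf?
13! = 6227020800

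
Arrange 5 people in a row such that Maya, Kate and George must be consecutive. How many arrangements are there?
Treat the 3 as one block: (5-3+1)! × 3! = 6 × 6 = 36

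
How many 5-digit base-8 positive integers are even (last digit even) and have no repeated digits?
Last∈{0,2,4,6}. Last=0: 840. Last nonzero: 3×6×P(6,3) = 2160. Total = 3000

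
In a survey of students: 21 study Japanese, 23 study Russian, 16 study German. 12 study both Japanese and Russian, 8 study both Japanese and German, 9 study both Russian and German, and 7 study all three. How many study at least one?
|A∪B∪C| = 21+23+16-12-8-9+7 = 38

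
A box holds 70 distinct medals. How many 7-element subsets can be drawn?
C(70,7) = 70!/(7!×63!) = 1198774720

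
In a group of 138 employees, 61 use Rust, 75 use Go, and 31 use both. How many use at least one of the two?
|A∪B| = |A| + |B| - |A∩B| = 61 + 75 - 31 = 105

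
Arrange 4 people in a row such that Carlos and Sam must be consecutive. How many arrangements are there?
Treat the 2 as one block: (4-2+1)! × 2! = 6 × 2 = 12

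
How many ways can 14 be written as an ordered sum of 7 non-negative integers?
C(14+7-1, 7-1) = C(20, 6) = 38760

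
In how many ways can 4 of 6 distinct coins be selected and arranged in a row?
P(6,4) = 6!/(6-4)! = 360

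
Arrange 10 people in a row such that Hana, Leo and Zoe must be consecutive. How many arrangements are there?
Treat the 3 as one block: (10-3+1)! × 3! = 40320 × 6 = 241920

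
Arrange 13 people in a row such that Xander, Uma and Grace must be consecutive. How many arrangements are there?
Treat the 3 as one block: (13-3+1)! × 3! = 39916800 × 6 = 239500800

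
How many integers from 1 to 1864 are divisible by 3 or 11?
⌊1864/3⌋ + ⌊1864/11⌋ - ⌊1864/33⌋ = 621 + 169 - 56 = 734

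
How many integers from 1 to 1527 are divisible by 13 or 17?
⌊1527/13⌋ + ⌊1527/17⌋ - ⌊1527/221⌋ = 117 + 89 - 6 = 200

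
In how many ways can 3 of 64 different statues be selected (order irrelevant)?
C(64,3) = 64!/(3!×61!) = 41664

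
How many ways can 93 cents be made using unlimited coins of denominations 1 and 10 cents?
Coefficient of x^93 in 1/(1-x^1) · 1/(1-x^10). Use j coins of 10 for j = 0..⌊93/10⌋ = 9, the rest in 1s: 9 + 1 = 10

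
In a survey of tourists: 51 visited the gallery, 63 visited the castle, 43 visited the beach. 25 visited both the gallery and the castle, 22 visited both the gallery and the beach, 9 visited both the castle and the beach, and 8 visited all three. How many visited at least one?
|A∪B∪C| = 51+63+43-25-22-9+8 = 109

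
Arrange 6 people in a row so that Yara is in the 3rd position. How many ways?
Fix one position: (6-1)! = 120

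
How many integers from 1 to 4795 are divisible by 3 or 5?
⌊4795/3⌋ + ⌊4795/5⌋ - ⌊4795/15⌋ = 1598 + 959 - 319 = 2238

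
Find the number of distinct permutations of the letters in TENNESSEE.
9! / (1! × 4! × 2! × 2!) = 3780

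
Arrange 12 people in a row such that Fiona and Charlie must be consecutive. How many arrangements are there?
Treat the 2 as one block: (12-2+1)! × 2! = 39916800 × 2 = 79833600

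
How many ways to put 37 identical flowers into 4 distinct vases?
C(37+4-1, 4-1) = C(40, 3) = 9880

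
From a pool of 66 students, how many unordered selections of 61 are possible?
C(66,61) = 66!/(61!×5!) = 8936928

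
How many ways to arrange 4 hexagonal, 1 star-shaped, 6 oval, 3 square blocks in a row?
14! / (4! × 1! × 6! × 3!) = 840840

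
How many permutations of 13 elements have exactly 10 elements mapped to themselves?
Choose the 10 fixed points C(13,10) = 286, derange the rest: !3 = Σ_{j=0}^{3} (-1)^j·3!/j! = 6 - 6 + 3 - 1 = 2. Product = 286 × 2 = 572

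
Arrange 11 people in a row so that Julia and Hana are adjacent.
Treat as block: (11-1)! × 2! = 3628800 × 2 = 7257600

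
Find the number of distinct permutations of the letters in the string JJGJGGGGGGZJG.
13! / (8! × 4! × 1!) = 6435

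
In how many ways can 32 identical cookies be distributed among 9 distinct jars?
C(32+9-1, 9-1) = C(40, 8) = 76904685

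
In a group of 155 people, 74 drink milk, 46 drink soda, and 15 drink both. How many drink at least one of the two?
|A∪B| = |A| + |B| - |A∩B| = 74 + 46 - 15 = 105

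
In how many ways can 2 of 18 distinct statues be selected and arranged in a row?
P(18,2) = 18!/(18-2)! = 306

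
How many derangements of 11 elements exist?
!11 = Σ_{j=0}^{11} (-1)^j·11!/j! = 39916800 - 39916800 + 19958400 - 6652800 + 1663200 - 332640 + 55440 - 7920 + 990 - 110 + 11 - 1 = 14684570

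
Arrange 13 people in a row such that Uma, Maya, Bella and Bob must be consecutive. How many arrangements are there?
Treat the 4 as one block: (13-4+1)! × 4! = 3628800 × 24 = 87091200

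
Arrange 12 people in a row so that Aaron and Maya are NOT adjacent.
Total - adjacent = 12! - (12-1)!×2 = 479001600 - 79833600 = 399168000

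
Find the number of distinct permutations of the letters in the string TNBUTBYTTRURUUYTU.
17! / (1! × 2! × 2! × 2! × 5! × 5!) = 3087564480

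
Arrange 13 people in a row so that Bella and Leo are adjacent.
Treat as block: (13-1)! × 2! = 479001600 × 2 = 958003200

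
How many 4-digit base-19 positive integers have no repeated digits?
First digit: 18 choices (nonzero). Then descending: 18 × 18 × 17 × 16 = 88128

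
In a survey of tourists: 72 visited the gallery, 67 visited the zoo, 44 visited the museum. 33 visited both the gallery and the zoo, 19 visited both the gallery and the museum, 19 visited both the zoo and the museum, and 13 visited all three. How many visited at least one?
|A∪B∪C| = 72+67+44-33-19-19+13 = 125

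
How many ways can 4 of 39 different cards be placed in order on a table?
P(39,4) = 39!/(39-4)! = 1974024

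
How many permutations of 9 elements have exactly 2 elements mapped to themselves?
Choose the 2 fixed points C(9,2) = 36, derange the rest: !7 = Σ_{j=0}^{7} (-1)^j·7!/j! = 5040 - 5040 + 2520 - 840 + 210 - 42 + 7 - 1 = 1854. Product = 36 × 1854 = 66744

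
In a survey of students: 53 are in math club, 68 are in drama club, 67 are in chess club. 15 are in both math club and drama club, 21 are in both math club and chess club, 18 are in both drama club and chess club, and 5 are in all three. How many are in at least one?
|A∪B∪C| = 53+68+67-15-21-18+5 = 139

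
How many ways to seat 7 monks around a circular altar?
Circular: fix one position, arrange the rest. (7-1)! = 720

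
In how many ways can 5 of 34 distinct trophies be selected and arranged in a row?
P(34,5) = 34!/(34-5)! = 33390720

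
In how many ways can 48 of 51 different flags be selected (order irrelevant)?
C(51,48) = 51!/(48!×3!) = 20825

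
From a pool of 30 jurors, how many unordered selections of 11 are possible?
C(30,11) = 30!/(11!×19!) = 54627300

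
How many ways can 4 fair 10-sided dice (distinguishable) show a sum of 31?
Coefficient of x^31 in (x + x² + ... + x^10)^4. By inclusion-exclusion on dice exceeding 10: Σ_j (-1)^j C(4,j)·C(31-1-10j, 3) = C(4,0)·C(30,3) - C(4,1)·C(20,3) + C(4,2)·C(10,3) = 1·4060 - 4·1140 + 6·120 = 220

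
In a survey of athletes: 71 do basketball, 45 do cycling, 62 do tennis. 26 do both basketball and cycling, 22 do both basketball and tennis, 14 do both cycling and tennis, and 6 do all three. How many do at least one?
|A∪B∪C| = 71+45+62-26-22-14+6 = 122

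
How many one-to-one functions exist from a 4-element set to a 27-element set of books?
P(27,4) = 27!/(27-4)! = 421200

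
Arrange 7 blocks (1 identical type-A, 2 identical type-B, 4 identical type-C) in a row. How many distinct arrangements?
7! / (1! × 2! × 4!) = 105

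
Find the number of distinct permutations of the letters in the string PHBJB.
5! / (1! × 1! × 1! × 2!) = 60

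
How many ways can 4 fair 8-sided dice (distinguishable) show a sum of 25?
Coefficient of x^25 in (x + x² + ... + x^8)^4. By inclusion-exclusion on dice exceeding 8: Σ_j (-1)^j C(4,j)·C(25-1-8j, 3) = C(4,0)·C(24,3) - C(4,1)·C(16,3) + C(4,2)·C(8,3) = 1·2024 - 4·560 + 6·56 = 120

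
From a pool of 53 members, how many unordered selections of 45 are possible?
C(53,45) = 53!/(45!×8!) = 886322710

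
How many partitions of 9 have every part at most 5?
Let r_j(i) = number of partitions of i into parts ≤ j, for i = 0..9. r_1(i) = 1 for all i; r_j(i) = r_{j-1}(i) + r_j(i-j). Rows j = 2..5: ≤2: 1 1 2 2 3 3 4 4 5 5; ≤3: 1 1 2 3 4 5 7 8 10 12; ≤4: 1 1 2 3 5 6 9 11 15 18; ≤5: 1 1 2 3 5 7 10 13 18 23. r_5(9) = 23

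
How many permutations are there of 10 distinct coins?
10! = 3628800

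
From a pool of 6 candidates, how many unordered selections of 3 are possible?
C(6,3) = 6!/(3!×3!) = 20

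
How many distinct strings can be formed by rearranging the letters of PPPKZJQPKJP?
11! / (1! × 2! × 1! × 5! × 2!) = 83160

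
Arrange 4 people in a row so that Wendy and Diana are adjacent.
Treat as block: (4-1)! × 2! = 6 × 2 = 12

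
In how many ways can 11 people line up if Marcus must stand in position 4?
Fix one position: (11-1)! = 3628800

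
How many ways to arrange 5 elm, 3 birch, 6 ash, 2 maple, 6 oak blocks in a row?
22! / (5! × 3! × 6! × 2! × 6!) = 1505702278080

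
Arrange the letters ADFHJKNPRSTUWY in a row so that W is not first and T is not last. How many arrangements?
By inclusion-exclusion: 14! - 2×(14-1)! + (14-2)! = 87178291200 - 12454041600 + 479001600 = 75203251200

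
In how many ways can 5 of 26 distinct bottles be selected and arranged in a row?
P(26,5) = 26!/(26-5)! = 7893600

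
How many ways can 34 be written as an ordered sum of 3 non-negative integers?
C(34+3-1, 3-1) = C(36, 2) = 630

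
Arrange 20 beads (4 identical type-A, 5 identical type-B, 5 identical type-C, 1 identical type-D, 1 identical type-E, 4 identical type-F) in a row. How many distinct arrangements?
20! / (4! × 5! × 5! × 1! × 1! × 4!) = 293318625600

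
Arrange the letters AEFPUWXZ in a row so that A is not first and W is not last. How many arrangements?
By inclusion-exclusion: 8! - 2×(8-1)! + (8-2)! = 40320 - 10080 + 720 = 30960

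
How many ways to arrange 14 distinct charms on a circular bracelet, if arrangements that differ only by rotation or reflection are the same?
(14-1)!/2 = 6227020800/2 = 3113510400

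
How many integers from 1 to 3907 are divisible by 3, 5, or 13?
⌊3907/3⌋+⌊3907/5⌋+⌊3907/13⌋ - ⌊3907/15⌋-⌊3907/39⌋-⌊3907/65⌋ + ⌊3907/195⌋ = 1302+781+300 - 260-100-60 + 20 = 1983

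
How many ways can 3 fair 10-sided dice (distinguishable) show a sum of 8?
Coefficient of x^8 in (x + x² + ... + x^10)^3. By inclusion-exclusion on dice exceeding 10: Σ_j (-1)^j C(3,j)·C(8-1-10j, 2) = C(3,0)·C(7,2) = 1·21 = 21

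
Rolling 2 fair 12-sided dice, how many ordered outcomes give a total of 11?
Coefficient of x^11 in (x + x² + ... + x^12)^2. By inclusion-exclusion on dice exceeding 12: Σ_j (-1)^j C(2,j)·C(11-1-12j, 1) = C(2,0)·C(10,1) = 1·10 = 10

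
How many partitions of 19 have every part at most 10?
Let r_j(i) = number of partitions of i into parts ≤ j, for i = 0..19. r_1(i) = 1 for all i; r_j(i) = r_{j-1}(i) + r_j(i-j). Rows j = 2..10: ≤2: 1 1 2 2 3 3 4 4 5 5 6 6 7 7 8 8 9 9 10 10; ≤3: 1 1 2 3 4 5 7 8 10 12 14 16 19 21 24 27 30 33 37 40; ≤4: 1 1 2 3 5 6 9 11 15 18 23 27 34 39 47 54 64 72 84 94; ≤5: 1 1 2 3 5 7 10 13 18 23 30 37 47 57 70 84 101 119 141 164; ≤6: 1 1 2 3 5 7 11 14 20 26 35 44 58 71 90 110 136 163 199 235; ≤7: 1 1 2 3 5 7 11 15 21 28 38 49 65 82 105 131 164 201 248 300; ≤8: 1 1 2 3 5 7 11 15 22 29 40 52 70 89 116 146 186 230 288 352; ≤9: 1 1 2 3 5 7 11 15 22 30 41 54 73 94 123 157 201 252 318 393; ≤10: 1 1 2 3 5 7 11 15 22 30 42 55 75 97 128 164 212 267 340 423. r_10(19) = 423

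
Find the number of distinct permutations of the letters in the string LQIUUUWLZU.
10! / (4! × 1! × 2! × 1! × 1! × 1!) = 75600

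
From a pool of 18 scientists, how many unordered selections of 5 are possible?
C(18,5) = 18!/(5!×13!) = 8568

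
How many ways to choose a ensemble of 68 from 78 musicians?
C(78,68) = 78!/(68!×10!) = 1258315963905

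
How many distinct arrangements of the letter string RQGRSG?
6! / (2! × 1! × 1! × 2!) = 180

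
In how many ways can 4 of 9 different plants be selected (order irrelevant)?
C(9,4) = 9!/(4!×5!) = 126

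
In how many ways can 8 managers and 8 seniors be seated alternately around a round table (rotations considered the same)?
Fix one of the managers: (8-1)! ways for the remaining managers, × 8! ways for the seniors = 5040 × 40320 = 203212800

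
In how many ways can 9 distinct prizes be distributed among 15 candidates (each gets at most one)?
P(15,9) = 15!/(15-9)! = 1816214400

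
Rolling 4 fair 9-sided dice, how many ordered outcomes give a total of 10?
Coefficient of x^10 in (x + x² + ... + x^9)^4. By inclusion-exclusion on dice exceeding 9: Σ_j (-1)^j C(4,j)·C(10-1-9j, 3) = C(4,0)·C(9,3) = 1·84 = 84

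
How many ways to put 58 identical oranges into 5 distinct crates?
C(58+5-1, 5-1) = C(62, 4) = 557845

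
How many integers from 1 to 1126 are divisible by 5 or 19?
⌊1126/5⌋ + ⌊1126/19⌋ - ⌊1126/95⌋ = 225 + 59 - 11 = 273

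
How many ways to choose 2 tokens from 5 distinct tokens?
C(5,2) = 5!/(2!×3!) = 10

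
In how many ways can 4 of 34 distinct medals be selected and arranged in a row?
P(34,4) = 34!/(34-4)! = 1113024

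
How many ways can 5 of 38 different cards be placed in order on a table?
P(38,5) = 38!/(38-5)! = 60233040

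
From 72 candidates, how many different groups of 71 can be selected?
C(72,71) = 72!/(71!×1!) = 72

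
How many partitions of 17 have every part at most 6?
Let r_j(i) = number of partitions of i into parts ≤ j, for i = 0..17. r_1(i) = 1 for all i; r_j(i) = r_{j-1}(i) + r_j(i-j). Rows j = 2..6: ≤2: 1 1 2 2 3 3 4 4 5 5 6 6 7 7 8 8 9 9; ≤3: 1 1 2 3 4 5 7 8 10 12 14 16 19 21 24 27 30 33; ≤4: 1 1 2 3 5 6 9 11 15 18 23 27 34 39 47 54 64 72; ≤5: 1 1 2 3 5 7 10 13 18 23 30 37 47 57 70 84 101 119; ≤6: 1 1 2 3 5 7 11 14 20 26 35 44 58 71 90 110 136 163. r_6(17) = 163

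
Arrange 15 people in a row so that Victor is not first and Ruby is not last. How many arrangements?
By inclusion-exclusion: 15! - 2×(15-1)! + (15-2)! = 1307674368000 - 174356582400 + 6227020800 = 1139544806400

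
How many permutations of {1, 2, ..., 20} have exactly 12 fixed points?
Choose the 12 fixed points C(20,12) = 125970, derange the rest: !8 = Σ_{j=0}^{8} (-1)^j·8!/j! = 40320 - 40320 + 20160 - 6720 + 1680 - 336 + 56 - 8 + 1 = 14833. Product = 125970 × 14833 = 1868513010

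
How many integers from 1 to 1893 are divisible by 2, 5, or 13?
⌊1893/2⌋+⌊1893/5⌋+⌊1893/13⌋ - ⌊1893/10⌋-⌊1893/26⌋-⌊1893/65⌋ + ⌊1893/130⌋ = 946+378+145 - 189-72-29 + 14 = 1193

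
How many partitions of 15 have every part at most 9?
Let r_j(i) = number of partitions of i into parts ≤ j, for i = 0..15. r_1(i) = 1 for all i; r_j(i) = r_{j-1}(i) + r_j(i-j). Rows j = 2..9: ≤2: 1 1 2 2 3 3 4 4 5 5 6 6 7 7 8 8; ≤3: 1 1 2 3 4 5 7 8 10 12 14 16 19 21 24 27; ≤4: 1 1 2 3 5 6 9 11 15 18 23 27 34 39 47 54; ≤5: 1 1 2 3 5 7 10 13 18 23 30 37 47 57 70 84; ≤6: 1 1 2 3 5 7 11 14 20 26 35 44 58 71 90 110; ≤7: 1 1 2 3 5 7 11 15 21 28 38 49 65 82 105 131; ≤8: 1 1 2 3 5 7 11 15 22 29 40 52 70 89 116 146; ≤9: 1 1 2 3 5 7 11 15 22 30 41 54 73 94 123 157. r_9(15) = 157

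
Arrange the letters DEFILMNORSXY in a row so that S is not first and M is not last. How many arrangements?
By inclusion-exclusion: 12! - 2×(12-1)! + (12-2)! = 479001600 - 79833600 + 3628800 = 402796800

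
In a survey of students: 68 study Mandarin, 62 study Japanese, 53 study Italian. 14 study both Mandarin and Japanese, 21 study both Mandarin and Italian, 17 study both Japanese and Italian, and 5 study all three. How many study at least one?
|A∪B∪C| = 68+62+53-14-21-17+5 = 136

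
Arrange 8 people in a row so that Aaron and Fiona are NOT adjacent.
Total - adjacent = 8! - (8-1)!×2 = 40320 - 10080 = 30240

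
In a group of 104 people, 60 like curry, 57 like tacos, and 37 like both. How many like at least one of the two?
|A∪B| = |A| + |B| - |A∩B| = 60 + 57 - 37 = 80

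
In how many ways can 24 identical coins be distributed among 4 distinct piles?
C(24+4-1, 4-1) = C(27, 3) = 2925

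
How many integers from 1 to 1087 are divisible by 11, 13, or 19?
⌊1087/11⌋+⌊1087/13⌋+⌊1087/19⌋ - ⌊1087/143⌋-⌊1087/209⌋-⌊1087/247⌋ + ⌊1087/2717⌋ = 98+83+57 - 7-5-4 + 0 = 222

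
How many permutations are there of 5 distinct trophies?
5! = 120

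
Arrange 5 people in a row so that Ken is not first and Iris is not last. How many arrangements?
By inclusion-exclusion: 5! - 2×(5-1)! + (5-2)! = 120 - 48 + 6 = 78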